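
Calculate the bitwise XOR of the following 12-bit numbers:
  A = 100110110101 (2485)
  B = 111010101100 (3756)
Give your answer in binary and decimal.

Apply ^ to each column (1 where bits differ):
  100110110101
^ 111010101100
--------------
  011100011001

Answer: 011100011001 (1817)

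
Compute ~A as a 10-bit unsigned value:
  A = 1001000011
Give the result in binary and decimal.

Flip each bit (0->1, 1->0):
  1001000011
  0110111100

Answer: 0110111100 (444)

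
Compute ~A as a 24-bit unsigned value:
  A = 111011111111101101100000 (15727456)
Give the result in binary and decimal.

Flip each bit (0->1, 1->0):
  111011111111101101100000
  000100000000010010011111

Answer: 000100000000010010011111 (1049759)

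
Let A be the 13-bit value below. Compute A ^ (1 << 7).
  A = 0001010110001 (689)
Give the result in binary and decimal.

Mask = 1 << 7 = 0000010000000
Bit 7 of A is 1; XOR with the mask flips it to 0.
  0001010110001
^ 0000010000000
---------------
  0001000110001

Answer: 0001000110001 (561)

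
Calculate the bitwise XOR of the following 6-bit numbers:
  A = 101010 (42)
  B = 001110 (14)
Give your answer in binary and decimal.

Apply ^ to each column (1 where bits differ):
  101010
^ 001110
--------
  100100

Answer: 100100 (36)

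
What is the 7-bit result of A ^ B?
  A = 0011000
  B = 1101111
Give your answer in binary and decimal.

Apply ^ to each column (1 where bits differ):
  0011000
^ 1101111
---------
  1110111

Answer: 1110111 (119)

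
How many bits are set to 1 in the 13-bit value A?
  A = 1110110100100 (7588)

1110110100100
1-bits at positions (from bit 0 = LSB): 2, 5, 7, 8, 10, 11, 12
Count = 7

Answer: 7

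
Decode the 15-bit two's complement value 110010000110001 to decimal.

MSB is 1, so the value is negative. Find the magnitude:
1. Invert bits:  001101111001110
2. Add 1:        001101111001111  = 7119
3. Apply sign:   -7119

Answer: -7119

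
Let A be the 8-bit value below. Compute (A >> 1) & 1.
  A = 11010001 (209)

Bit 1 is the 2nd from the right.
  11010001
        ^
That bit is 0.

Answer: 0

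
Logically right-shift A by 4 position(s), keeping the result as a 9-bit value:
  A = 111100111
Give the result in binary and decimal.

Logical shift right by 4: drop the bottom 4 bit(s), prepend 4 zero(s) on the left.
  111100111  ->  keep [11110], discard [0111], prepend 0000
= 000011110

Answer: 000011110 (30)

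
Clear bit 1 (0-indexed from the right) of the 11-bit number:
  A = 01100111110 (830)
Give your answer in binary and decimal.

Mask = ~(1 << 1) = 11111111101
Bit 1 of A is 1, so AND-ing with the mask clears it to 0.
  01100111110
& 11111111101
-------------
  01100111100

Answer: 01100111100 (828)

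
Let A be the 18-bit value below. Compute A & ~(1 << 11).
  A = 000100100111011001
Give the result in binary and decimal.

Mask = ~(1 << 11) = 111111011111111111
Bit 11 of A is 1, so AND-ing with the mask clears it to 0.
  000100100111011001
& 111111011111111111
--------------------
  000100000111011001

Answer: 000100000111011001 (16857)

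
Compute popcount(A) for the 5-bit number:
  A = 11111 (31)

11111
1-bits at positions (from bit 0 = LSB): 0, 1, 2, 3, 4
Count = 5

Answer: 5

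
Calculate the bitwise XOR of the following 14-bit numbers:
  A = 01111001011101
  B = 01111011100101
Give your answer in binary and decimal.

Apply ^ to each column (1 where bits differ):
  01111001011101
^ 01111011100101
----------------
  00000010111000

Answer: 00000010111000 (184)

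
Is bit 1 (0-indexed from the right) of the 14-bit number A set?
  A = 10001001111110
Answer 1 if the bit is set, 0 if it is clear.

Bit 1 is the 2nd from the right.
  10001001111110
              ^
That bit is 1.

Answer: 1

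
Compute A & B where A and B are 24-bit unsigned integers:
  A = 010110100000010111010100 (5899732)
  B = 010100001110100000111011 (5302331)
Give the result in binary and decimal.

Apply & to each column (1 only where both bits are 1):
  010110100000010111010100
& 010100001110100000111011
--------------------------
  010100000000000000010000

Answer: 010100000000000000010000 (5242896)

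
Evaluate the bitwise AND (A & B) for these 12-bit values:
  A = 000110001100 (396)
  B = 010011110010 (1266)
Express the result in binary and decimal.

Apply & to each column (1 only where both bits are 1):
  000110001100
& 010011110010
--------------
  000010000000

Answer: 000010000000 (128)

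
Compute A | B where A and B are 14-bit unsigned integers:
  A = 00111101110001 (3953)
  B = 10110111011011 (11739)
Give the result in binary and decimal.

Apply | to each column (1 where either bit is 1):
  00111101110001
| 10110111011011
----------------
  10111111111011

Answer: 10111111111011 (12283)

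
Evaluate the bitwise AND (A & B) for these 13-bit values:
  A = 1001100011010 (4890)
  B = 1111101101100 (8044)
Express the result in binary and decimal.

Apply & to each column (1 only where both bits are 1):
  1001100011010
& 1111101101100
---------------
  1001100001000

Answer: 1001100001000 (4872)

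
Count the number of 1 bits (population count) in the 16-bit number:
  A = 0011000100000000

0011000100000000
1-bits at positions (from bit 0 = LSB): 8, 12, 13
Count = 3

Answer: 3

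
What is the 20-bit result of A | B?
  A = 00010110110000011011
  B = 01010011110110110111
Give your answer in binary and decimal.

Apply | to each column (1 where either bit is 1):
  00010110110000011011
| 01010011110110110111
----------------------
  01010111110110111111

Answer: 01010111110110111111 (359871)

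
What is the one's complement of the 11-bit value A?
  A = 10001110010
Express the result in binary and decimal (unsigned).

Flip each bit (0->1, 1->0):
  10001110010
  01110001101

Answer: 01110001101 (909)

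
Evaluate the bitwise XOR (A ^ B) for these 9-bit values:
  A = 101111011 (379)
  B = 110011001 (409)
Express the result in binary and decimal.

Apply ^ to each column (1 where bits differ):
  101111011
^ 110011001
-----------
  011100010

Answer: 011100010 (226)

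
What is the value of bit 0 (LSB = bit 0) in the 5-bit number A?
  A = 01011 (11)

Bit 0 is the 1st from the right.
  01011
      ^
That bit is 1.

Answer: 1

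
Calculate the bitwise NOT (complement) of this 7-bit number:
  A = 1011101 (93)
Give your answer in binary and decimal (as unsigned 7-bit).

Flip each bit (0->1, 1->0):
  1011101
  0100010

Answer: 0100010 (34)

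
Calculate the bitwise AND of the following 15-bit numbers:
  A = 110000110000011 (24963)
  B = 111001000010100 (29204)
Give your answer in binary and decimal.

Apply & to each column (1 only where both bits are 1):
  110000110000011
& 111001000010100
-----------------
  110000000000000

Answer: 110000000000000 (24576)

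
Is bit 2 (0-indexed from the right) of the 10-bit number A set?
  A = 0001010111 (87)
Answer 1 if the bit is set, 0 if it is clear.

Bit 2 is the 3rd from the right.
  0001010111
         ^
That bit is 1.

Answer: 1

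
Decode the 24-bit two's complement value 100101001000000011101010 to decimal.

MSB is 1, so the value is negative. Find the magnitude:
1. Invert bits:  011010110111111100010101
2. Add 1:        011010110111111100010110  = 7044886
3. Apply sign:   -7044886

Answer: -7044886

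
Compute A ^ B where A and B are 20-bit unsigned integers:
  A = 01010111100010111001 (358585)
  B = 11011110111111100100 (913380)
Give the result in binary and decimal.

Apply ^ to each column (1 where bits differ):
  01010111100010111001
^ 11011110111111100100
----------------------
  10001001011101011101

Answer: 10001001011101011101 (563037)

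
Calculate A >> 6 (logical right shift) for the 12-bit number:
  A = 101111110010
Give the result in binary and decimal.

Logical shift right by 6: drop the bottom 6 bit(s), prepend 6 zero(s) on the left.
  101111110010  ->  keep [101111], discard [110010], prepend 000000
= 000000101111

Answer: 000000101111 (47)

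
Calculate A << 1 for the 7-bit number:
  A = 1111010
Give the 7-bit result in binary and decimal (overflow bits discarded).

Shift left by 1: drop the top 1 bit(s), append 1 zero(s) on the right.
  1111010  ->  discard [1], keep [111010], append 0
= 1110100

Answer: 1110100 (116)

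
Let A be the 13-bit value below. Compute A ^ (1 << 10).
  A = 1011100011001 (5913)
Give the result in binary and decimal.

Mask = 1 << 10 = 0010000000000
Bit 10 of A is 1; XOR with the mask flips it to 0.
  1011100011001
^ 0010000000000
---------------
  1001100011001

Answer: 1001100011001 (4889)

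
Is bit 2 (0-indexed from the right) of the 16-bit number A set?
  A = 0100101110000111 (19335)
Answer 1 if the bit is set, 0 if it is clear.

Bit 2 is the 3rd from the right.
  0100101110000111
               ^
That bit is 1.

Answer: 1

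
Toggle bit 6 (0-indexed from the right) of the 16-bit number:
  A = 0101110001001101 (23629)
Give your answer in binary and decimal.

Mask = 1 << 6 = 0000000001000000
Bit 6 of A is 1; XOR with the mask flips it to 0.
  0101110001001101
^ 0000000001000000
------------------
  0101110000001101

Answer: 0101110000001101 (23565)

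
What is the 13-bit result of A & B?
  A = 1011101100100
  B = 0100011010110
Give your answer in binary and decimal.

Apply & to each column (1 only where both bits are 1):
  1011101100100
& 0100011010110
---------------
  0000001000100

Answer: 0000001000100 (68)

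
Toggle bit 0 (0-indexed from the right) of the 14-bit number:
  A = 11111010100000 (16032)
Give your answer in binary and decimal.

Mask = 1 << 0 = 00000000000001
Bit 0 of A is 0; XOR with the mask flips it to 1.
  11111010100000
^ 00000000000001
----------------
  11111010100001

Answer: 11111010100001 (16033)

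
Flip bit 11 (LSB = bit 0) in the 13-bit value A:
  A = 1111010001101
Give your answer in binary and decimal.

Mask = 1 << 11 = 0100000000000
Bit 11 of A is 1; XOR with the mask flips it to 0.
  1111010001101
^ 0100000000000
---------------
  1011010001101

Answer: 1011010001101 (5773)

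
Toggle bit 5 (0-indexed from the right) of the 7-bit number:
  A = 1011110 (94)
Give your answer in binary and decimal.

Mask = 1 << 5 = 0100000
Bit 5 of A is 0; XOR with the mask flips it to 1.
  1011110
^ 0100000
---------
  1111110

Answer: 1111110 (126)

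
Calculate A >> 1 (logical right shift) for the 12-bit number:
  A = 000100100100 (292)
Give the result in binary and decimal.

Logical shift right by 1: drop the bottom 1 bit(s), prepend 1 zero(s) on the left.
  000100100100  ->  keep [00010010010], discard [0], prepend 0
= 000010010010

Answer: 000010010010 (146)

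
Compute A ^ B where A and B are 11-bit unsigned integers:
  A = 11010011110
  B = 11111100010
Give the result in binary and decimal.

Apply ^ to each column (1 where bits differ):
  11010011110
^ 11111100010
-------------
  00101111100

Answer: 00101111100 (380)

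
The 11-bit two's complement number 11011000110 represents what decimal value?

MSB is 1, so the value is negative. Find the magnitude:
1. Invert bits:  00100111001
2. Add 1:        00100111010  = 314
3. Apply sign:   -314

Answer: -314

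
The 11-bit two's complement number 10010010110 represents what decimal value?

MSB is 1, so the value is negative. Find the magnitude:
1. Invert bits:  01101101001
2. Add 1:        01101101010  = 874
3. Apply sign:   -874

Answer: -874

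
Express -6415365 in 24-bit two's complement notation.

1. Binary of +6415365:  011000011110010000000101
2. Invert bits:     100111100001101111111010
3. Add 1:           100111100001101111111011

Answer: 100111100001101111111011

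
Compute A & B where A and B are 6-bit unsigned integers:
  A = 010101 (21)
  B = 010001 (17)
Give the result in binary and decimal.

Apply & to each column (1 only where both bits are 1):
  010101
& 010001
--------
  010001

Answer: 010001 (17)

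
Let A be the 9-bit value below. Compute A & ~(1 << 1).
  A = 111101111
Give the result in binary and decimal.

Mask = ~(1 << 1) = 111111101
Bit 1 of A is 1, so AND-ing with the mask clears it to 0.
  111101111
& 111111101
-----------
  111101101

Answer: 111101101 (493)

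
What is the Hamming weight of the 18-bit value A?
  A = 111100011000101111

111100011000101111
1-bits at positions (from bit 0 = LSB): 0, 1, 2, 3, 5, 9, 10, 14, 15, 16, 17
Count = 11

Answer: 11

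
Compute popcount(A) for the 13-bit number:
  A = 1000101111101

1000101111101
1-bits at positions (from bit 0 = LSB): 0, 2, 3, 4, 5, 6, 8, 12
Count = 8

Answer: 8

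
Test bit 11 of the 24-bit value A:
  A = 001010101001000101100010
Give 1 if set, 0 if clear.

Bit 11 is the 12th from the right.
  001010101001000101100010
              ^
That bit is 0.

Answer: 0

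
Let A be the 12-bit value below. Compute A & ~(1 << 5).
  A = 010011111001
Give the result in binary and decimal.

Mask = ~(1 << 5) = 111111011111
Bit 5 of A is 1, so AND-ing with the mask clears it to 0.
  010011111001
& 111111011111
--------------
  010011011001

Answer: 010011011001 (1241)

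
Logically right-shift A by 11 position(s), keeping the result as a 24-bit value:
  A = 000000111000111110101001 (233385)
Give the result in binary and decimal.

Logical shift right by 11: drop the bottom 11 bit(s), prepend 11 zero(s) on the left.
  000000111000111110101001  ->  keep [0000001110001], discard [11110101001], prepend 00000000000
= 000000000000000001110001

Answer: 000000000000000001110001 (113)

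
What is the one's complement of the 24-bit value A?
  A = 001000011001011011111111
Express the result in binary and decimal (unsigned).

Flip each bit (0->1, 1->0):
  001000011001011011111111
  110111100110100100000000

Answer: 110111100110100100000000 (14575872)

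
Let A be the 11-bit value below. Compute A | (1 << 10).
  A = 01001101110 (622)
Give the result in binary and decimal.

Mask = 1 << 10 = 10000000000
Bit 10 of A is 0, so OR-ing with the mask flips it to 1.
  01001101110
| 10000000000
-------------
  11001101110

Answer: 11001101110 (1646)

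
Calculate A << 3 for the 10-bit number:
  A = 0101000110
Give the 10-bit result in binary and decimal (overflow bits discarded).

Shift left by 3: drop the top 3 bit(s), append 3 zero(s) on the right.
  0101000110  ->  discard [010], keep [1000110], append 000
= 1000110000

Answer: 1000110000 (560)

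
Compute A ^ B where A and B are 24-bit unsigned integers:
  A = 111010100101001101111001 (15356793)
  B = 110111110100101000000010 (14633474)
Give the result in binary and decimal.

Apply ^ to each column (1 where bits differ):
  111010100101001101111001
^ 110111110100101000000010
--------------------------
  001101010001100101111011

Answer: 001101010001100101111011 (3479931)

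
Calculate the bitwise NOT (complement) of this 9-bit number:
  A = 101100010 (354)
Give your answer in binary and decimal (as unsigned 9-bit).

Flip each bit (0->1, 1->0):
  101100010
  010011101

Answer: 010011101 (157)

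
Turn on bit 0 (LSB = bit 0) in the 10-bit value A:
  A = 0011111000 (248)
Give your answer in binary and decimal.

Mask = 1 << 0 = 0000000001
Bit 0 of A is 0, so OR-ing with the mask flips it to 1.
  0011111000
| 0000000001
------------
  0011111001

Answer: 0011111001 (249)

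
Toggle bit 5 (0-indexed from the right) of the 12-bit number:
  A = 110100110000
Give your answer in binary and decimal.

Mask = 1 << 5 = 000000100000
Bit 5 of A is 1; XOR with the mask flips it to 0.
  110100110000
^ 000000100000
--------------
  110100010000

Answer: 110100010000 (3344)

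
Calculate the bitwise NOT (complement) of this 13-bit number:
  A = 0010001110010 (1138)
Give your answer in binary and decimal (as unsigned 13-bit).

Flip each bit (0->1, 1->0):
  0010001110010
  1101110001101

Answer: 1101110001101 (7053)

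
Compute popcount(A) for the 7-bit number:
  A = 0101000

0101000
1-bits at positions (from bit 0 = LSB): 3, 5
Count = 2

Answer: 2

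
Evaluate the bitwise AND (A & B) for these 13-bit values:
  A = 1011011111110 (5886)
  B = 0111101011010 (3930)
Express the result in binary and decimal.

Apply & to each column (1 only where both bits are 1):
  1011011111110
& 0111101011010
---------------
  0011001011010

Answer: 0011001011010 (1626)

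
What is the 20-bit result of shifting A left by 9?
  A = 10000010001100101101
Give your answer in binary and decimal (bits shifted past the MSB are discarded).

Shift left by 9: drop the top 9 bit(s), append 9 zero(s) on the right.
  10000010001100101101  ->  discard [100000100], keep [01100101101], append 000000000
= 01100101101000000000

Answer: 01100101101000000000 (416256)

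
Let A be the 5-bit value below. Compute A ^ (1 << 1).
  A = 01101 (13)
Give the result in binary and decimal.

Mask = 1 << 1 = 00010
Bit 1 of A is 0; XOR with the mask flips it to 1.
  01101
^ 00010
-------
  01111

Answer: 01111 (15)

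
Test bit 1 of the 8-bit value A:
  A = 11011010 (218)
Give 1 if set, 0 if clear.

Bit 1 is the 2nd from the right.
  11011010
        ^
That bit is 1.

Answer: 1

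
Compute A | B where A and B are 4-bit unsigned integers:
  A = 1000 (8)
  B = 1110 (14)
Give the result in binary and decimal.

Apply | to each column (1 where either bit is 1):
  1000
| 1110
------
  1110

Answer: 1110 (14)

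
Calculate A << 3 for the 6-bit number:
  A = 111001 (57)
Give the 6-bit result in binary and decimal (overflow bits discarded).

Shift left by 3: drop the top 3 bit(s), append 3 zero(s) on the right.
  111001  ->  discard [111], keep [001], append 000
= 001000

Answer: 001000 (8)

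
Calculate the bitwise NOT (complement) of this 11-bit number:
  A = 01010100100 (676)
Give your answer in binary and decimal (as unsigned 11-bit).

Flip each bit (0->1, 1->0):
  01010100100
  10101011011

Answer: 10101011011 (1371)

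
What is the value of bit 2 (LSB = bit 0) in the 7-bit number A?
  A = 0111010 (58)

Bit 2 is the 3rd from the right.
  0111010
      ^
That bit is 0.

Answer: 0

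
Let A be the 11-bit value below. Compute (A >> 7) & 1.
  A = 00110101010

Bit 7 is the 8th from the right.
  00110101010
     ^
That bit is 1.

Answer: 1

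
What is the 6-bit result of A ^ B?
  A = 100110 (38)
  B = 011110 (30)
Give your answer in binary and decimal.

Apply ^ to each column (1 where bits differ):
  100110
^ 011110
--------
  111000

Answer: 111000 (56)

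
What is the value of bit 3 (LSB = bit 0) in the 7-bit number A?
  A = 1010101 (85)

Bit 3 is the 4th from the right.
  1010101
     ^
That bit is 0.

Answer: 0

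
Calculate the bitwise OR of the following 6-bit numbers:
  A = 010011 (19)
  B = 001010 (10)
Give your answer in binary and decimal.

Apply | to each column (1 where either bit is 1):
  010011
| 001010
--------
  011011

Answer: 011011 (27)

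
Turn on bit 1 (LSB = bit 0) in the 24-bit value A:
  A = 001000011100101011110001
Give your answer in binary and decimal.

Mask = 1 << 1 = 000000000000000000000010
Bit 1 of A is 0, so OR-ing with the mask flips it to 1.
  001000011100101011110001
| 000000000000000000000010
--------------------------
  001000011100101011110011

Answer: 001000011100101011110011 (2214643)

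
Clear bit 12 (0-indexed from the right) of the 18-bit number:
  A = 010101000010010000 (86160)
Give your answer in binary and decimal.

Mask = ~(1 << 12) = 111110111111111111
Bit 12 of A is 1, so AND-ing with the mask clears it to 0.
  010101000010010000
& 111110111111111111
--------------------
  010100000010010000

Answer: 010100000010010000 (82064)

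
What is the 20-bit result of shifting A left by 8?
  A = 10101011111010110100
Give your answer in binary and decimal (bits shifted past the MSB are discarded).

Shift left by 8: drop the top 8 bit(s), append 8 zero(s) on the right.
  10101011111010110100  ->  discard [10101011], keep [111010110100], append 00000000
= 11101011010000000000

Answer: 11101011010000000000 (963584)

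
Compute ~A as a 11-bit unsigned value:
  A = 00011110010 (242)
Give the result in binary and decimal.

Flip each bit (0->1, 1->0):
  00011110010
  11100001101

Answer: 11100001101 (1805)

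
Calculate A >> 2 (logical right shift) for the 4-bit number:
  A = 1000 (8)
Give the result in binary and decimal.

Logical shift right by 2: drop the bottom 2 bit(s), prepend 2 zero(s) on the left.
  1000  ->  keep [10], discard [00], prepend 00
= 0010

Answer: 0010 (2)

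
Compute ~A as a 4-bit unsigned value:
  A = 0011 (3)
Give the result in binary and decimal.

Flip each bit (0->1, 1->0):
  0011
  1100

Answer: 1100 (12)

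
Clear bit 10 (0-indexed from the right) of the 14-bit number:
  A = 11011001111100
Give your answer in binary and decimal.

Mask = ~(1 << 10) = 11101111111111
Bit 10 of A is 1, so AND-ing with the mask clears it to 0.
  11011001111100
& 11101111111111
----------------
  11001001111100

Answer: 11001001111100 (12924)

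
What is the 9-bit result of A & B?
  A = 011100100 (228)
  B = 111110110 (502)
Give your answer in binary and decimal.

Apply & to each column (1 only where both bits are 1):
  011100100
& 111110110
-----------
  011100100

Answer: 011100100 (228)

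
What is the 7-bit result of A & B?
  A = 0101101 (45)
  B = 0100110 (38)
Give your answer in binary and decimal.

Apply & to each column (1 only where both bits are 1):
  0101101
& 0100110
---------
  0100100

Answer: 0100100 (36)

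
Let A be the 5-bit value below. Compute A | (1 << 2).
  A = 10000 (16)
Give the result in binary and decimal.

Mask = 1 << 2 = 00100
Bit 2 of A is 0, so OR-ing with the mask flips it to 1.
  10000
| 00100
-------
  10100

Answer: 10100 (20)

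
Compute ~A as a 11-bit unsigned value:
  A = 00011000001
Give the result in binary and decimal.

Flip each bit (0->1, 1->0):
  00011000001
  11100111110

Answer: 11100111110 (1854)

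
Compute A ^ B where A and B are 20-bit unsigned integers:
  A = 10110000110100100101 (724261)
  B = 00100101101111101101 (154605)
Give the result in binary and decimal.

Apply ^ to each column (1 where bits differ):
  10110000110100100101
^ 00100101101111101101
----------------------
  10010101011011001000

Answer: 10010101011011001000 (612040)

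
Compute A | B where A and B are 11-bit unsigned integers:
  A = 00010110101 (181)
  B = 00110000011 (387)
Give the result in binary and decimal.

Apply | to each column (1 where either bit is 1):
  00010110101
| 00110000011
-------------
  00110110111

Answer: 00110110111 (439)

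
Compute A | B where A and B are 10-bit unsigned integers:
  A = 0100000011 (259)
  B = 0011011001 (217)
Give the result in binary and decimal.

Apply | to each column (1 where either bit is 1):
  0100000011
| 0011011001
------------
  0111011011

Answer: 0111011011 (475)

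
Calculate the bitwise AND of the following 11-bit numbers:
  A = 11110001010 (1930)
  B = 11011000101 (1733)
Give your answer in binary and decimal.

Apply & to each column (1 only where both bits are 1):
  11110001010
& 11011000101
-------------
  11010000000

Answer: 11010000000 (1664)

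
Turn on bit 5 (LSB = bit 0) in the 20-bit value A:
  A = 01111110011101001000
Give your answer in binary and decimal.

Mask = 1 << 5 = 00000000000000100000
Bit 5 of A is 0, so OR-ing with the mask flips it to 1.
  01111110011101001000
| 00000000000000100000
----------------------
  01111110011101101000

Answer: 01111110011101101000 (517992)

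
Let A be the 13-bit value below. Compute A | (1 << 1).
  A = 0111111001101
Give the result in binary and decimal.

Mask = 1 << 1 = 0000000000010
Bit 1 of A is 0, so OR-ing with the mask flips it to 1.
  0111111001101
| 0000000000010
---------------
  0111111001111

Answer: 0111111001111 (4047)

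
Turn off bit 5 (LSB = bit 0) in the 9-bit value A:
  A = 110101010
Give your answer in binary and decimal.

Mask = ~(1 << 5) = 111011111
Bit 5 of A is 1, so AND-ing with the mask clears it to 0.
  110101010
& 111011111
-----------
  110001010

Answer: 110001010 (394)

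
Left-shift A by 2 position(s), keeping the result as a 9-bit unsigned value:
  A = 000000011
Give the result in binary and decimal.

Shift left by 2: drop the top 2 bit(s), append 2 zero(s) on the right.
  000000011  ->  discard [00], keep [0000011], append 00
= 000001100

Answer: 000001100 (12)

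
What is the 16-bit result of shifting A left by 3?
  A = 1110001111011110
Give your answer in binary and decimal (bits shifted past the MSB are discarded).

Shift left by 3: drop the top 3 bit(s), append 3 zero(s) on the right.
  1110001111011110  ->  discard [111], keep [0001111011110], append 000
= 0001111011110000

Answer: 0001111011110000 (7920)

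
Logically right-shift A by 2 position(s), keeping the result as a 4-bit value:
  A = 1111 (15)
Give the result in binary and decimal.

Logical shift right by 2: drop the bottom 2 bit(s), prepend 2 zero(s) on the left.
  1111  ->  keep [11], discard [11], prepend 00
= 0011

Answer: 0011 (3)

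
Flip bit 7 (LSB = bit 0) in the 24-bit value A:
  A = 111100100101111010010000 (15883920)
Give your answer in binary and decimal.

Mask = 1 << 7 = 000000000000000010000000
Bit 7 of A is 1; XOR with the mask flips it to 0.
  111100100101111010010000
^ 000000000000000010000000
--------------------------
  111100100101111000010000

Answer: 111100100101111000010000 (15883792)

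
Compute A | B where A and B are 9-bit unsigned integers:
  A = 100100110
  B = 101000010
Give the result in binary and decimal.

Apply | to each column (1 where either bit is 1):
  100100110
| 101000010
-----------
  101100110

Answer: 101100110 (358)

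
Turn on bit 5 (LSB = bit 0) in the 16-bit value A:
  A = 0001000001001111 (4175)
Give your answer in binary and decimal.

Mask = 1 << 5 = 0000000000100000
Bit 5 of A is 0, so OR-ing with the mask flips it to 1.
  0001000001001111
| 0000000000100000
------------------
  0001000001101111

Answer: 0001000001101111 (4207)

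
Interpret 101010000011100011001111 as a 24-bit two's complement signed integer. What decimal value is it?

MSB is 1, so the value is negative. Find the magnitude:
1. Invert bits:  010101111100011100110000
2. Add 1:        010101111100011100110001  = 5752625
3. Apply sign:   -5752625

Answer: -5752625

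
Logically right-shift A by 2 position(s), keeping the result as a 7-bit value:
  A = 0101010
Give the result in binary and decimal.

Logical shift right by 2: drop the bottom 2 bit(s), prepend 2 zero(s) on the left.
  0101010  ->  keep [01010], discard [10], prepend 00
= 0001010

Answer: 0001010 (10)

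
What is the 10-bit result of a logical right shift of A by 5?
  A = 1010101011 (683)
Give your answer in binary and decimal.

Logical shift right by 5: drop the bottom 5 bit(s), prepend 5 zero(s) on the left.
  1010101011  ->  keep [10101], discard [01011], prepend 00000
= 0000010101

Answer: 0000010101 (21)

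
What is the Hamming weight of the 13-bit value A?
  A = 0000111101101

0000111101101
1-bits at positions (from bit 0 = LSB): 0, 2, 3, 5, 6, 7, 8
Count = 7

Answer: 7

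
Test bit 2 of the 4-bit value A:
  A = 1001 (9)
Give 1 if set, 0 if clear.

Bit 2 is the 3rd from the right.
  1001
   ^
That bit is 0.

Answer: 0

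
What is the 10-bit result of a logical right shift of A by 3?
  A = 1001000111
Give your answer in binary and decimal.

Logical shift right by 3: drop the bottom 3 bit(s), prepend 3 zero(s) on the left.
  1001000111  ->  keep [1001000], discard [111], prepend 000
= 0001001000

Answer: 0001001000 (72)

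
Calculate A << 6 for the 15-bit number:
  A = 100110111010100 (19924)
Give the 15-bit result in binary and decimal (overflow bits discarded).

Shift left by 6: drop the top 6 bit(s), append 6 zero(s) on the right.
  100110111010100  ->  discard [100110], keep [111010100], append 000000
= 111010100000000

Answer: 111010100000000 (29952)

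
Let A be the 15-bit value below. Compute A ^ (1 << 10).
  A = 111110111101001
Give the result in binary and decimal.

Mask = 1 << 10 = 000010000000000
Bit 10 of A is 1; XOR with the mask flips it to 0.
  111110111101001
^ 000010000000000
-----------------
  111100111101001

Answer: 111100111101001 (31209)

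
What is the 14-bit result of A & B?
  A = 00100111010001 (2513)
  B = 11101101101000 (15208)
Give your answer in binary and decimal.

Apply & to each column (1 only where both bits are 1):
  00100111010001
& 11101101101000
----------------
  00100101000000

Answer: 00100101000000 (2368)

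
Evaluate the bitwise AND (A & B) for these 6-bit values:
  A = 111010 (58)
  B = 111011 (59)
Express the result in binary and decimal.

Apply & to each column (1 only where both bits are 1):
  111010
& 111011
--------
  111010

Answer: 111010 (58)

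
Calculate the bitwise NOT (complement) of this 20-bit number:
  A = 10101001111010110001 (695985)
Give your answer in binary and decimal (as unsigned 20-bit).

Flip each bit (0->1, 1->0):
  10101001111010110001
  01010110000101001110

Answer: 01010110000101001110 (352590)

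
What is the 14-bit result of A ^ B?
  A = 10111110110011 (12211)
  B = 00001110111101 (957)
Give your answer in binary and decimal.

Apply ^ to each column (1 where bits differ):
  10111110110011
^ 00001110111101
----------------
  10110000001110

Answer: 10110000001110 (11278)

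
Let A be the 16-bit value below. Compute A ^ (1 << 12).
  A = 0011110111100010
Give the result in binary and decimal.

Mask = 1 << 12 = 0001000000000000
Bit 12 of A is 1; XOR with the mask flips it to 0.
  0011110111100010
^ 0001000000000000
------------------
  0010110111100010

Answer: 0010110111100010 (11746)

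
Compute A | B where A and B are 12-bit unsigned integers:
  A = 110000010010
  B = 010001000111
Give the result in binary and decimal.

Apply | to each column (1 where either bit is 1):
  110000010010
| 010001000111
--------------
  110001010111

Answer: 110001010111 (3159)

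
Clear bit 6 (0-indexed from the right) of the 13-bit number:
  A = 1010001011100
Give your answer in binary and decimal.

Mask = ~(1 << 6) = 1111110111111
Bit 6 of A is 1, so AND-ing with the mask clears it to 0.
  1010001011100
& 1111110111111
---------------
  1010000011100

Answer: 1010000011100 (5148)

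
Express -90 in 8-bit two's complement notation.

1. Binary of +90:  01011010
2. Invert bits:     10100101
3. Add 1:           10100110

Answer: 10100110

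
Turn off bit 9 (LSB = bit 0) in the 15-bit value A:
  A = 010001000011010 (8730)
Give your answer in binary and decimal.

Mask = ~(1 << 9) = 111110111111111
Bit 9 of A is 1, so AND-ing with the mask clears it to 0.
  010001000011010
& 111110111111111
-----------------
  010000000011010

Answer: 010000000011010 (8218)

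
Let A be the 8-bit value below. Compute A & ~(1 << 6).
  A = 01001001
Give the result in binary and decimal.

Mask = ~(1 << 6) = 10111111
Bit 6 of A is 1, so AND-ing with the mask clears it to 0.
  01001001
& 10111111
----------
  00001001

Answer: 00001001 (9)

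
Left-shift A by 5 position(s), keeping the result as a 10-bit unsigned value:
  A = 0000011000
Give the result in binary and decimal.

Shift left by 5: drop the top 5 bit(s), append 5 zero(s) on the right.
  0000011000  ->  discard [00000], keep [11000], append 00000
= 1100000000

Answer: 1100000000 (768)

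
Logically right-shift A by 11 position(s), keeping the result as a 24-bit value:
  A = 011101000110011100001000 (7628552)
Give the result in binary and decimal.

Logical shift right by 11: drop the bottom 11 bit(s), prepend 11 zero(s) on the left.
  011101000110011100001000  ->  keep [0111010001100], discard [11100001000], prepend 00000000000
= 000000000000111010001100

Answer: 000000000000111010001100 (3724)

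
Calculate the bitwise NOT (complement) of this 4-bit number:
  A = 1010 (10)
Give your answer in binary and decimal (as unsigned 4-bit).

Flip each bit (0->1, 1->0):
  1010
  0101

Answer: 0101 (5)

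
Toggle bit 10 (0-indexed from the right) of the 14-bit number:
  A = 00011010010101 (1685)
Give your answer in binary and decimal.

Mask = 1 << 10 = 00010000000000
Bit 10 of A is 1; XOR with the mask flips it to 0.
  00011010010101
^ 00010000000000
----------------
  00001010010101

Answer: 00001010010101 (661)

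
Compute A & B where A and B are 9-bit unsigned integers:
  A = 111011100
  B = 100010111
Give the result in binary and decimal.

Apply & to each column (1 only where both bits are 1):
  111011100
& 100010111
-----------
  100010100

Answer: 100010100 (276)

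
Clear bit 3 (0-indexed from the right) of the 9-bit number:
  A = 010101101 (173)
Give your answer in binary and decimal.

Mask = ~(1 << 3) = 111110111
Bit 3 of A is 1, so AND-ing with the mask clears it to 0.
  010101101
& 111110111
-----------
  010100101

Answer: 010100101 (165)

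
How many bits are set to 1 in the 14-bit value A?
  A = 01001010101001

01001010101001
1-bits at positions (from bit 0 = LSB): 0, 3, 5, 7, 9, 12
Count = 6

Answer: 6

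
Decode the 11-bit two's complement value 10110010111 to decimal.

MSB is 1, so the value is negative. Find the magnitude:
1. Invert bits:  01001101000
2. Add 1:        01001101001  = 617
3. Apply sign:   -617

Answer: -617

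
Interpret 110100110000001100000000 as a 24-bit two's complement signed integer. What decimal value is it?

MSB is 1, so the value is negative. Find the magnitude:
1. Invert bits:  001011001111110011111111
2. Add 1:        001011001111110100000000  = 2948352
3. Apply sign:   -2948352

Answer: -2948352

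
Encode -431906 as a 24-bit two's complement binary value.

1. Binary of +431906:  000001101001011100100010
2. Invert bits:     111110010110100011011101
3. Add 1:           111110010110100011011110

Answer: 111110010110100011011110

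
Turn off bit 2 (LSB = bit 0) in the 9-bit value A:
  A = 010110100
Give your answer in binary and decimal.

Mask = ~(1 << 2) = 111111011
Bit 2 of A is 1, so AND-ing with the mask clears it to 0.
  010110100
& 111111011
-----------
  010110000

Answer: 010110000 (176)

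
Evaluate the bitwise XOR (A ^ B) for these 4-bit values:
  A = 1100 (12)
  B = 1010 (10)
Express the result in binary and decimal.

Apply ^ to each column (1 where bits differ):
  1100
^ 1010
------
  0110

Answer: 0110 (6)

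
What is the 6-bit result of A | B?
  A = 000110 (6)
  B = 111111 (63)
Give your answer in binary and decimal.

Apply | to each column (1 where either bit is 1):
  000110
| 111111
--------
  111111

Answer: 111111 (63)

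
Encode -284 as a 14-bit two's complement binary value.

1. Binary of +284:  00000100011100
2. Invert bits:     11111011100011
3. Add 1:           11111011100100

Answer: 11111011100100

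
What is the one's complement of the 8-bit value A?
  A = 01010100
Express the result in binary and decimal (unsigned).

Flip each bit (0->1, 1->0):
  01010100
  10101011

Answer: 10101011 (171)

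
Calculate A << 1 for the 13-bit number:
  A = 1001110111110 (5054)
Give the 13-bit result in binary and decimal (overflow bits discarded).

Shift left by 1: drop the top 1 bit(s), append 1 zero(s) on the right.
  1001110111110  ->  discard [1], keep [001110111110], append 0
= 0011101111100

Answer: 0011101111100 (1916)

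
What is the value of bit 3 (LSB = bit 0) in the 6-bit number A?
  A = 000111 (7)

Bit 3 is the 4th from the right.
  000111
    ^
That bit is 0.

Answer: 0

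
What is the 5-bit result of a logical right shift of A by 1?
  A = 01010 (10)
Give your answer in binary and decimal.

Logical shift right by 1: drop the bottom 1 bit(s), prepend 1 zero(s) on the left.
  01010  ->  keep [0101], discard [0], prepend 0
= 00101

Answer: 00101 (5)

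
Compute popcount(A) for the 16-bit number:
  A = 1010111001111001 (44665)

1010111001111001
1-bits at positions (from bit 0 = LSB): 0, 3, 4, 5, 6, 9, 10, 11, 13, 15
Count = 10

Answer: 10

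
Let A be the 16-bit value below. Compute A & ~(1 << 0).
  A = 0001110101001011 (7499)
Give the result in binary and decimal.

Mask = ~(1 << 0) = 1111111111111110
Bit 0 of A is 1, so AND-ing with the mask clears it to 0.
  0001110101001011
& 1111111111111110
------------------
  0001110101001010

Answer: 0001110101001010 (7498)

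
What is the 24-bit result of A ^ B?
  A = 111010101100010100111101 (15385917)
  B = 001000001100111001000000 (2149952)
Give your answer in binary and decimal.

Apply ^ to each column (1 where bits differ):
  111010101100010100111101
^ 001000001100111001000000
--------------------------
  110010100000101101111101

Answer: 110010100000101101111101 (13241213)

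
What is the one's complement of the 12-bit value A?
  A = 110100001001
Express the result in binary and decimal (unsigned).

Flip each bit (0->1, 1->0):
  110100001001
  001011110110

Answer: 001011110110 (758)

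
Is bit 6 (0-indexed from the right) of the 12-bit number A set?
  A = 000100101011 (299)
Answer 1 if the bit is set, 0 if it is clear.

Bit 6 is the 7th from the right.
  000100101011
       ^
That bit is 0.

Answer: 0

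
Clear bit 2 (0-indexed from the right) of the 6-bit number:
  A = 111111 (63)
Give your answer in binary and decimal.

Mask = ~(1 << 2) = 111011
Bit 2 of A is 1, so AND-ing with the mask clears it to 0.
  111111
& 111011
--------
  111011

Answer: 111011 (59)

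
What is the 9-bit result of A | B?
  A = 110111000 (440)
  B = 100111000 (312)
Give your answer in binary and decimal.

Apply | to each column (1 where either bit is 1):
  110111000
| 100111000
-----------
  110111000

Answer: 110111000 (440)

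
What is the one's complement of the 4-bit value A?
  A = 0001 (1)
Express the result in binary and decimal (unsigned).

Flip each bit (0->1, 1->0):
  0001
  1110

Answer: 1110 (14)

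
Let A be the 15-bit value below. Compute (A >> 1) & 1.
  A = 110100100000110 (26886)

Bit 1 is the 2nd from the right.
  110100100000110
               ^
That bit is 1.

Answer: 1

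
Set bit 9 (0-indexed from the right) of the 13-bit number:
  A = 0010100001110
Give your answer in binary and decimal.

Mask = 1 << 9 = 0001000000000
Bit 9 of A is 0, so OR-ing with the mask flips it to 1.
  0010100001110
| 0001000000000
---------------
  0011100001110

Answer: 0011100001110 (1806)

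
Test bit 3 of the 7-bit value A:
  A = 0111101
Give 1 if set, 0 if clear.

Bit 3 is the 4th from the right.
  0111101
     ^
That bit is 1.

Answer: 1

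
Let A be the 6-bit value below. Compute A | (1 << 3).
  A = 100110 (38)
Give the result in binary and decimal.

Mask = 1 << 3 = 001000
Bit 3 of A is 0, so OR-ing with the mask flips it to 1.
  100110
| 001000
--------
  101110

Answer: 101110 (46)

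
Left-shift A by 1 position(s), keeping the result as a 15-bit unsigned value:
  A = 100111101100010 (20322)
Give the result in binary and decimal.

Shift left by 1: drop the top 1 bit(s), append 1 zero(s) on the right.
  100111101100010  ->  discard [1], keep [00111101100010], append 0
= 001111011000100

Answer: 001111011000100 (7876)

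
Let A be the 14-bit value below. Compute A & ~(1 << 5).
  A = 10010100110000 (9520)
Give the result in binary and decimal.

Mask = ~(1 << 5) = 11111111011111
Bit 5 of A is 1, so AND-ing with the mask clears it to 0.
  10010100110000
& 11111111011111
----------------
  10010100010000

Answer: 10010100010000 (9488)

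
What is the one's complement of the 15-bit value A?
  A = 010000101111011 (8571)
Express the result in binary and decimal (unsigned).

Flip each bit (0->1, 1->0):
  010000101111011
  101111010000100

Answer: 101111010000100 (24196)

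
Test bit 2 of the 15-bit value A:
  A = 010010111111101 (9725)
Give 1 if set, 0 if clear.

Bit 2 is the 3rd from the right.
  010010111111101
              ^
That bit is 1.

Answer: 1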